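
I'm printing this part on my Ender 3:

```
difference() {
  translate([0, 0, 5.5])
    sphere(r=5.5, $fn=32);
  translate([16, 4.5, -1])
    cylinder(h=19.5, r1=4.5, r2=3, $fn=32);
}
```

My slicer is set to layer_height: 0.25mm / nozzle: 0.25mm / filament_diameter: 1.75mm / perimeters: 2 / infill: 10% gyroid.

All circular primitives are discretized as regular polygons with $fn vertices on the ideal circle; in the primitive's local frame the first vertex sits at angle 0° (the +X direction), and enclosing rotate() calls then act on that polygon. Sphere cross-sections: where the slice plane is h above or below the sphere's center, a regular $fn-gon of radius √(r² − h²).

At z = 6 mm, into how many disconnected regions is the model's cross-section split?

At z = 6 mm: the r=5.5 sphere contributes a regular 32-gon of circumradius √(5.5²−0.5²) = 5.477; the cone at (16, 4.5): at t=0.359 of its height the radius interpolates to r₁+(r₂−r₁)t = 3.962, giving a regular 32-gon of that circumradius; Subtracting the remaining from the first: starting from the r=5.5 sphere, the cone at (16, 4.5) misses the remaining region (no effect) — 1 connected region. The result has 1 disconnected region.

1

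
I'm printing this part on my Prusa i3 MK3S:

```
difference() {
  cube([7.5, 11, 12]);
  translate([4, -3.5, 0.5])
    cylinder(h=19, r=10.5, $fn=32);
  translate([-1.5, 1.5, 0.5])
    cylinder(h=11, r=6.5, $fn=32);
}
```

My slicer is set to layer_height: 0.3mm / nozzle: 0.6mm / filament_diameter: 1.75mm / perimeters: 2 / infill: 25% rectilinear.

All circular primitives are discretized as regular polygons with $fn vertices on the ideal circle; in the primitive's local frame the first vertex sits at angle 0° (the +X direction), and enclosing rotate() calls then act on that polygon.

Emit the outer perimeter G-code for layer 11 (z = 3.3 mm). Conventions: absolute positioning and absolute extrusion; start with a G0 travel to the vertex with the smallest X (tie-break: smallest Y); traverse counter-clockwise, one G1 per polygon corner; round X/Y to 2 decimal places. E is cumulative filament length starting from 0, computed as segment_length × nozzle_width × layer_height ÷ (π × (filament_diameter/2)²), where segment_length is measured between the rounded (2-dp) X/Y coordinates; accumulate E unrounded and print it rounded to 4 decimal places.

G0 X0.00 Y7.80 Z3.30
G1 X0.99 Y7.51 E0.0772
G1 X2.11 Y6.90 E0.1726
G1 X2.21 Y6.82 E0.1822
G1 X4.00 Y7.00 E0.3169
G1 X6.05 Y6.80 E0.4710
G1 X7.50 Y6.36 E0.5844
G1 X7.50 Y11.00 E0.9316
G1 X0.00 Y11.00 E1.4929
G1 X0.00 Y7.80 E1.7324

At z = 3.3 mm: the 7.5×11 cube contributes its full rectangle; the r=10.5 cylinder at (4, -3.5) contributes a regular 32-gon of circumradius 10.5; the cylinder at (-1.5, 1.5): section is a regular 32-gon, circumradius r=6.5; After the difference (first − rest): starting from the 7.5×11 cube, the r=10.5 cylinder at (4, -3.5) partially overlaps it — only the 50.50 mm² overlap (of its 344.14 mm²) is removed, clipping the outline; the r=6.5 cylinder at (-1.5, 1.5) partially overlaps it — only the 1.88 mm² overlap (of its 131.88 mm²) is removed, clipping the outline — 1 connected region. The outline is a single polygon with 9 vertices. Extrusion per mm of travel: 0.6 × 0.3 / (π × 0.875²) = 0.074835. Accumulating E over each segment gives final E = 1.7324.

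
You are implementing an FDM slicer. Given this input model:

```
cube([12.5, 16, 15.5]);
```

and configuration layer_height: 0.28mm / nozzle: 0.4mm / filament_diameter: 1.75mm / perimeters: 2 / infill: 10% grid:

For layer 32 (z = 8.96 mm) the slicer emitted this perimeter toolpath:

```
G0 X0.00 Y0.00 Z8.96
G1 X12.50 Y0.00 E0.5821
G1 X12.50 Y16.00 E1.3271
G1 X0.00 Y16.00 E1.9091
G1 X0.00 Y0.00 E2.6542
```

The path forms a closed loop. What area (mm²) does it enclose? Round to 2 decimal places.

Apply the shoelace formula to the sequence of (X, Y) vertices; enclosed area = 200.00 mm².

200.00 mm²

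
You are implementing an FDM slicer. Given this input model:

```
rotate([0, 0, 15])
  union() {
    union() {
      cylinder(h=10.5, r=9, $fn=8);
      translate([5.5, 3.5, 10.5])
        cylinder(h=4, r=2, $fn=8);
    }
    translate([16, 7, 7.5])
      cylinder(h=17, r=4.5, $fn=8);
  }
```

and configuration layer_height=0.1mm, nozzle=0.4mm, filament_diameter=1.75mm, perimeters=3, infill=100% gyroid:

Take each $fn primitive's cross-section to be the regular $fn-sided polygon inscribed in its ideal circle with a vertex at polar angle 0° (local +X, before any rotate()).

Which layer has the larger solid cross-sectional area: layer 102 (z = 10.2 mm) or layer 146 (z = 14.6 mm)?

layer 102 (z = 10.2 mm)

Layer 102 (z = 10.2): the r=9 cylinder gives a regular 8-gon of circumradius 9 (constant along its height) (area = (8/2)·9.000²·sin(360°/8) = 229.10 mm²); the cylinder at (5.5, 3.5) is not intersected at this z (z outside [10.5, 14.5]); Combining (union): only the r=9 cylinder is present, so the union is just that shape — area = 229.10 mm²; the cylinder at (16, 7): section is a regular 8-gon, circumradius r=4.5 (area = (8/2)·4.500²·sin(360°/8) = 57.28 mm²); Merging all regions: the 2 present regions are separate (no shared area or edge), so areas and boundary lengths simply add and each stays a separate island — area = 286.38 mm²; (rotated 15° about Z; rotation is an isometry so areas/perimeters/island counts are preserved). So its area = 286.38 mm². Layer 146 (z = 14.6): the cylinder is not intersected at this z (z outside [0, 10.5]); the cylinder at (5.5, 3.5) is absent (z outside [10.5, 14.5]); Taking the union: nothing is present at this height; the cylinder at (16, 7): section is a regular 8-gon, circumradius r=4.5 (area = (8/2)·4.500²·sin(360°/8) = 57.28 mm²); Combining (union): only the r=4.5 cylinder at (16, 7) is present, so the union is just that shape — area = 57.28 mm²; (whole slice rotated 15° about Z — lengths, areas and connectivity unchanged). So its area = 57.28 mm². Layer 102 is larger (286.38 vs 57.28 mm²).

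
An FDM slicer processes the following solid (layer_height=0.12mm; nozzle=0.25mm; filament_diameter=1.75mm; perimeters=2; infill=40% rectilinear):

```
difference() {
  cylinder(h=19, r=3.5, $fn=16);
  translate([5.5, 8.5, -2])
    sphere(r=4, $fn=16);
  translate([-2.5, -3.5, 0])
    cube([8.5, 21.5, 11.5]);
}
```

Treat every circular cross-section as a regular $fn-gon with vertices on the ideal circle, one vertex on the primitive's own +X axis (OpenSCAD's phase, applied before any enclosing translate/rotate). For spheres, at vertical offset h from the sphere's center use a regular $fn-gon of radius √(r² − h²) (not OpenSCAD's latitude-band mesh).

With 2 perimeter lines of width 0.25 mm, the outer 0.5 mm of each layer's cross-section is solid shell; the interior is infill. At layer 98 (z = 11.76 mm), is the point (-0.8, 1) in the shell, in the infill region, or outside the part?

infill

At z = 11.76 mm: the r=3.5 cylinder gives a regular 16-gon of circumradius 3.5 (constant along its height); the sphere at (5.5, 8.5) is not intersected at this z (|z−center|=13.760 > r=4); the cube at (-2.5, -3.5) is absent (z outside [0, 11.5]); Taking the first minus the rest: none of the subtracted shapes is present at this height, so the r=3.5 cylinder is unchanged — 1 connected region. Overall, the cross-section is a single solid region. The nearest boundary edge runs (-1.34, 3.23)→(-2.47, 2.47); distance from the point to it = 2.16 mm. The point is inside the cross-section and 2.16 mm from the nearest boundary — more than the 0.5 mm shell width (2 × 0.25), so it's in the infill interior.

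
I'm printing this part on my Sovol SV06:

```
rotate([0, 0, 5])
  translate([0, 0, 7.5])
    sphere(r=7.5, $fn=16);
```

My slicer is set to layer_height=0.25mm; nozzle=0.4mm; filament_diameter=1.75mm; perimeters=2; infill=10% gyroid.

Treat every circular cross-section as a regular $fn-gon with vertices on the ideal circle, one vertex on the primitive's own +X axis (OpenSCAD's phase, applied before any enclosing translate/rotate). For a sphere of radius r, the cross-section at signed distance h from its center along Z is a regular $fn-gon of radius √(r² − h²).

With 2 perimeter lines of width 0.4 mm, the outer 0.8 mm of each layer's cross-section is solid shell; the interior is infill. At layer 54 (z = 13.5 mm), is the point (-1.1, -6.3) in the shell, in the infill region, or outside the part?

outside

At z = 13.5 mm: the r=7.5 sphere contributes a regular 16-gon of circumradius √(7.5²−6²) = 4.500; (rotated 5° about Z; rotation is an isometry so areas/perimeters/island counts are preserved). Overall, the cross-section is a single solid region. Undo the 5° rotation: the query point maps to (-1.645, -6.180) in the un-rotated model frame. The nearest boundary edge runs (-1.72, -4.16)→(-0.00, -4.50); distance from the point to it = 1.97 mm. The point is not inside any of the regions above, so it lies outside the cross-section (1.97 mm from the nearest boundary).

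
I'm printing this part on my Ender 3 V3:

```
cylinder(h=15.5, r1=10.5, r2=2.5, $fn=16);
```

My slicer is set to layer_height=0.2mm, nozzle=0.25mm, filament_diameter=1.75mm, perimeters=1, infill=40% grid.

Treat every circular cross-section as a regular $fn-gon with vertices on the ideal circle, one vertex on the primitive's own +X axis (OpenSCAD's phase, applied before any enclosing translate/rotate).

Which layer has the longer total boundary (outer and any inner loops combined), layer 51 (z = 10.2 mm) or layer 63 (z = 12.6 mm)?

layer 51 (z = 10.2 mm)

Layer 51 (z = 10.2): the cone (r1=10.5→r2=2.5) has section circumradius 5.235 here — a regular 16-gon (perimeter = 2·16·5.235·sin(180°/16) = 32.68 mm). So its perimeter = 32.68 mm. Layer 63 (z = 12.6): the cone contributes a regular 16-gon of circumradius 3.997 (interpolated between r1=10.5 and r2=2.5 at t=0.813) (perimeter = 2·16·3.997·sin(180°/16) = 24.95 mm). So its perimeter = 24.95 mm. Layer 51 is larger (32.68 vs 24.95 mm).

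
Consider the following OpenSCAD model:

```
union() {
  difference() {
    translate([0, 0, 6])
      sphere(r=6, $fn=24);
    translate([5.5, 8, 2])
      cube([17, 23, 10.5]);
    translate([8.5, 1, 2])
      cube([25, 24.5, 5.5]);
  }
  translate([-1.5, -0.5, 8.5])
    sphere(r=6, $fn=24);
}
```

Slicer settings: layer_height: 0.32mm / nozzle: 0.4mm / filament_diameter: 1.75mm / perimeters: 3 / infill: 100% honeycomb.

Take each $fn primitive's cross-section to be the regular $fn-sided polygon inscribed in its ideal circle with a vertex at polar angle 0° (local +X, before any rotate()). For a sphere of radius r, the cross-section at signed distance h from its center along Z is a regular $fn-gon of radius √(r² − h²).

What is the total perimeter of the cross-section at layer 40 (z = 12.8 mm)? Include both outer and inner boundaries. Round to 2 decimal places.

At z = 12.8 mm: the sphere is not intersected at this z (|z−center|=6.800 > r=6); the cube at (5.5, 8) does not reach this height (z outside [2, 12.5]); the cube at (8.5, 1) does not reach this height (z outside [2, 7.5]); Subtracting the remaining from the first: the first operand is absent here, so nothing remains; the r=6 sphere at (-1.5, -0.5) slices to a regular 24-gon of circumradius 4.184 (√(r²−h²) with h=4.3 from center) (perimeter = 2·24·4.184·sin(180°/24) = 26.22 mm); Taking the union: only the r=6 sphere at (-1.5, -0.5) is present, so the union is just that shape — boundary = 26.22 mm. Overall, the cross-section is a single solid region. Total boundary length (outer) = 26.22 mm.

26.22 mm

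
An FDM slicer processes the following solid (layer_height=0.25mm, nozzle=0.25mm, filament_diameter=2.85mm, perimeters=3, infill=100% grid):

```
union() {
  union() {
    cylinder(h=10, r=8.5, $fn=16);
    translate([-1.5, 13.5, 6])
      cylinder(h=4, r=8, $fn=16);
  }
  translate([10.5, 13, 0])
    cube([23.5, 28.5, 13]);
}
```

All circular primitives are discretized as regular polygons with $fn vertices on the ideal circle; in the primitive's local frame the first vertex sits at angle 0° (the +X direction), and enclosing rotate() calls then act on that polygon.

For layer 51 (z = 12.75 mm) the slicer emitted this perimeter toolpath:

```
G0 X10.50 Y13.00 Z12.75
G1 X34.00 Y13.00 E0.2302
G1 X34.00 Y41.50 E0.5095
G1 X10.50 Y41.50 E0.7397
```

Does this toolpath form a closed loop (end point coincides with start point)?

no

Start point (G0): (10.50, 13.00). End point (last G1): the path does not return to the start — open.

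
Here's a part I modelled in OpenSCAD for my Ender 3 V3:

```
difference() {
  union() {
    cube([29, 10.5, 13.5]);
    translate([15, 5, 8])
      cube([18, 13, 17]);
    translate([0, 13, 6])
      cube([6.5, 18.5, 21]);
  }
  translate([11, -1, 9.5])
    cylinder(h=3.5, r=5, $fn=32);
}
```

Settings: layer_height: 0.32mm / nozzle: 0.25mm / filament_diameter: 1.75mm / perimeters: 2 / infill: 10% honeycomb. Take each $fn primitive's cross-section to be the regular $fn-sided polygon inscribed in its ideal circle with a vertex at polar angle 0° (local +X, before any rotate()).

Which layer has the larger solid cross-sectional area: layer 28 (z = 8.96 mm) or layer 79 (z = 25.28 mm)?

Layer 28 (z = 8.96): the cube (footprint 29×10.5) is included at this height (area 304.50 mm²); the cube at (15, 5) is present — its section is the full 18×13 rectangle (area 234.00 mm²); the 6.5×18.5 cube at (0, 13) contributes its full rectangle (area 120.25 mm²); Taking the union: the regions partially overlap — summed areas 658.75 mm² minus the doubly-counted overlap 77.00 mm² gives 581.75 mm² — area = 581.75 mm²; the cylinder at (11, -1) does not reach this height (z outside [9.5, 13]); After the difference (first − rest): none of the subtracted shapes is present at this height, so the result so far is unchanged — area = 581.75 mm². So its area = 581.75 mm². Layer 79 (z = 25.28): the cube is not intersected at this z (z outside [0, 13.5]); the cube at (15, 5) is absent (z outside [8, 25]); the 6.5×18.5 cube at (0, 13) contributes its full rectangle (area 120.25 mm²); Taking the union: only the 6.5×18.5 cube at (0, 13) is present, so the union is just that shape — area = 120.25 mm²; the cylinder at (11, -1) is absent (z outside [9.5, 13]); After the difference (first − rest): none of the subtracted shapes is present at this height, so that combined region is unchanged — area = 120.25 mm². So its area = 120.25 mm². Layer 28 is larger (581.75 vs 120.25 mm²).

layer 28 (z = 8.96 mm)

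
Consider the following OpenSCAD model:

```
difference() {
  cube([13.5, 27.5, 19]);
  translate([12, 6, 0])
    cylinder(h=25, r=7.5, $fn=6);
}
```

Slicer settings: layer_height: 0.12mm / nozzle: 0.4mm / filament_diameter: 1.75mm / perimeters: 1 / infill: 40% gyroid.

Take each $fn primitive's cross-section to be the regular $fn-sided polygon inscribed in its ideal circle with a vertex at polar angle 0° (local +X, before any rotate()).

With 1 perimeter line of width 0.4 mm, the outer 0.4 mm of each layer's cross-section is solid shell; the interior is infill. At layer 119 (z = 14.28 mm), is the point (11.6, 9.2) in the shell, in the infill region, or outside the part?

outside

At z = 14.28 mm: the cube is present — its section is the full 13.5×27.5 rectangle; the r=7.5 cylinder at (12, 6) contributes a regular 6-gon of circumradius 7.5; Taking the first minus the rest: starting from the 13.5×27.5 cube, the r=7.5 cylinder at (12, 6) partially overlaps it — only the 89.89 mm² overlap (of its 146.14 mm²) is removed, clipping the outline — 1 connected region. Overall, the cross-section is a single solid region. The nearest boundary edge runs (13.50, 12.50)→(8.25, 12.50); distance from the point to it = 3.30 mm. The point is not inside any of the regions above, so it lies outside the cross-section (3.30 mm from the nearest boundary).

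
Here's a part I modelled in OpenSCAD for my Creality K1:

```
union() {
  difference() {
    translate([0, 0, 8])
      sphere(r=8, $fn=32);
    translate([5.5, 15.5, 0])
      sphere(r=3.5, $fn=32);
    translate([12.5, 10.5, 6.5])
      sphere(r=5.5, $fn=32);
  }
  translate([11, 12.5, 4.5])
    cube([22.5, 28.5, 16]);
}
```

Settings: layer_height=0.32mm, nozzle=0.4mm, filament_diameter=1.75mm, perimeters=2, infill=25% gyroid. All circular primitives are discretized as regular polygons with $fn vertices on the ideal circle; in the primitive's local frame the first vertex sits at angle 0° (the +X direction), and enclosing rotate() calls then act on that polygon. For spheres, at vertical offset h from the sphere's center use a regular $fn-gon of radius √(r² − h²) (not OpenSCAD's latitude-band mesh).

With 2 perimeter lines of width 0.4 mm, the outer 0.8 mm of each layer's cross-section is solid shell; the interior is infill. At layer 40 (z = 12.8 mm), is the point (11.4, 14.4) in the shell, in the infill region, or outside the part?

shell

At z = 12.8 mm: the sphere: section is a regular 32-gon, circumradius = √(r²−h²) = √(8²−4.8²) = 6.400; the sphere at (5.5, 15.5) is not intersected at this z (|z−center|=12.800 > r=3.5); the sphere at (12.5, 10.5) does not reach this height (|z−center|=6.300 > r=5.5); After the difference (first − rest): none of the subtracted shapes is present at this height, so the r=8 sphere is unchanged — 1 connected region; the cube at (11, 12.5) (footprint 22.5×28.5) is included at this height; Merging all regions: the 2 present regions are separate (no shared area or edge), so areas and boundary lengths simply add and each stays a separate island — 2 connected regions. Overall, the cross-section has 2 separate islands. The nearest boundary edge runs (11.00, 12.50)→(11.00, 41.00); distance from the point to it = 0.40 mm. (Shell/infill is judged within the island containing the point — the largest one.) The point is inside the cross-section, 0.40 mm from the nearest boundary — within the 0.8 mm shell band (2 × 0.4).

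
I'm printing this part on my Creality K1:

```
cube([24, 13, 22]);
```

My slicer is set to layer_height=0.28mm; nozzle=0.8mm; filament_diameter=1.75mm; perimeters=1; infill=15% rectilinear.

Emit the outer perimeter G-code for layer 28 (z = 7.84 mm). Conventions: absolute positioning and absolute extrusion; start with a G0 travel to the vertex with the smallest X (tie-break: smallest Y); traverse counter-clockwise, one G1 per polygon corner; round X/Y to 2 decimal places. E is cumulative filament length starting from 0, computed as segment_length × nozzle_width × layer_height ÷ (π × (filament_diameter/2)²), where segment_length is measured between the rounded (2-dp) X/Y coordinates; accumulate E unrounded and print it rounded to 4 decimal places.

G0 X0.00 Y0.00 Z7.84
G1 X24.00 Y0.00 E2.2351
G1 X24.00 Y13.00 E3.4457
G1 X0.00 Y13.00 E5.6808
G1 X0.00 Y0.00 E6.8915

At z = 7.84 mm: the 24×13 cube contributes its full rectangle. The outline is a single polygon with 4 vertices. Extrusion per mm of travel: 0.8 × 0.28 / (π × 0.875²) = 0.093128. Accumulating E over each segment gives final E = 6.8915.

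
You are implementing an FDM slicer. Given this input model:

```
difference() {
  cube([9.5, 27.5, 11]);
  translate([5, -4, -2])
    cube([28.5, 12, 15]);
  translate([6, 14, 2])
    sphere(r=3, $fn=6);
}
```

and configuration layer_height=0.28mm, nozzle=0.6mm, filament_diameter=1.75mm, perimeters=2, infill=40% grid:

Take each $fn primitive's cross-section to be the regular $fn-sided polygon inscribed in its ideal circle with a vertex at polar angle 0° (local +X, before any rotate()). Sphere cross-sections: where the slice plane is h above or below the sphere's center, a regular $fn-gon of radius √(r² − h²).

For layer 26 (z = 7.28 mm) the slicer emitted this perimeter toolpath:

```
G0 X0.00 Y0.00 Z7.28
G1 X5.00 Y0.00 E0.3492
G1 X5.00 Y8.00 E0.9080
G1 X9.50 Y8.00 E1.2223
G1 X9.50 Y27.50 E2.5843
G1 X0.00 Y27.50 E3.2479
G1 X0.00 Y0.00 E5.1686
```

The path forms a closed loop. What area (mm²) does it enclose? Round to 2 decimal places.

Apply the shoelace formula to the sequence of (X, Y) vertices; enclosed area = 225.25 mm².

225.25 mm²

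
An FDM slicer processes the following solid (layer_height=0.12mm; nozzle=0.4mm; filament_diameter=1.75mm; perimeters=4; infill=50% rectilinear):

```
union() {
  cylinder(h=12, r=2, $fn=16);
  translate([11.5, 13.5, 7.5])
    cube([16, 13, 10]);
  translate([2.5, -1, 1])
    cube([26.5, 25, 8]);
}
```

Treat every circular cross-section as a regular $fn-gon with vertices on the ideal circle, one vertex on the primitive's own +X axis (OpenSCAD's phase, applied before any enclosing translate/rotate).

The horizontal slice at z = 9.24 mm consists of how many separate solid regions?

2

At z = 9.24 mm: the cylinder: section is a regular 16-gon, circumradius r=2; the cube at (11.5, 13.5) is present — its section is the full 16×13 rectangle; the cube at (2.5, -1) does not reach this height (z outside [1, 9]); Combining (union): the 2 present regions are separate (no shared area or edge), so areas and boundary lengths simply add and each stays a separate island — 2 connected regions. The result has 2 disconnected regions.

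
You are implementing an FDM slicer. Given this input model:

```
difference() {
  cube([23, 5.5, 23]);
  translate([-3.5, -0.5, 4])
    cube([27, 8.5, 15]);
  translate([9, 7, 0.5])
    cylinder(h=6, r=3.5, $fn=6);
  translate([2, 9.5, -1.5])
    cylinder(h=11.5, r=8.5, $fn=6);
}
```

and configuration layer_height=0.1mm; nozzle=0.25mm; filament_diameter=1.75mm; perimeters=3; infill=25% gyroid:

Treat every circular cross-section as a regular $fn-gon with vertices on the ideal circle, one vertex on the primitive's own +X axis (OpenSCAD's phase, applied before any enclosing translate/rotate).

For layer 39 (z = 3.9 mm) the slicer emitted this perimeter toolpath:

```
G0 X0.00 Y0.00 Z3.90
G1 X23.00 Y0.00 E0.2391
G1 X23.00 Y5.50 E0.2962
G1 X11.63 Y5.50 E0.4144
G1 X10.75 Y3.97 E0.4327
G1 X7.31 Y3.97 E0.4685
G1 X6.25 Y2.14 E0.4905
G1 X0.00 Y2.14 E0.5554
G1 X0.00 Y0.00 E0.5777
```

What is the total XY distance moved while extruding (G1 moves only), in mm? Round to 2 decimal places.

55.58 mm

Sum the Euclidean lengths of each G1 segment: total = 55.58 mm.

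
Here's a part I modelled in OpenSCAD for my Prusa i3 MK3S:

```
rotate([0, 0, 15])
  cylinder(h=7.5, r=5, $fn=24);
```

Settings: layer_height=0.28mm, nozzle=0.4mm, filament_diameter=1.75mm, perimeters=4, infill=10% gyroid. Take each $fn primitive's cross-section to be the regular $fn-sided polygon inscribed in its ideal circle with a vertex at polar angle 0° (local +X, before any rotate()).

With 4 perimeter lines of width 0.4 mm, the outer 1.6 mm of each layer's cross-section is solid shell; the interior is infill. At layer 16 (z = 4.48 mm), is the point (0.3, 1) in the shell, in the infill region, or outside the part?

infill

At z = 4.48 mm: the r=5 cylinder gives a regular 24-gon of circumradius 5 (constant along its height); (whole slice rotated 15° about Z — lengths, areas and connectivity unchanged). Overall, the cross-section is a single solid region. Undo the 15° rotation: the query point maps to (0.549, 0.888) in the un-rotated model frame. The nearest boundary edge runs (3.54, 3.54)→(2.50, 4.33); distance from the point to it = 3.92 mm. The point is inside the cross-section and 3.92 mm from the nearest boundary — more than the 1.6 mm shell width (4 × 0.4), so it's in the infill interior.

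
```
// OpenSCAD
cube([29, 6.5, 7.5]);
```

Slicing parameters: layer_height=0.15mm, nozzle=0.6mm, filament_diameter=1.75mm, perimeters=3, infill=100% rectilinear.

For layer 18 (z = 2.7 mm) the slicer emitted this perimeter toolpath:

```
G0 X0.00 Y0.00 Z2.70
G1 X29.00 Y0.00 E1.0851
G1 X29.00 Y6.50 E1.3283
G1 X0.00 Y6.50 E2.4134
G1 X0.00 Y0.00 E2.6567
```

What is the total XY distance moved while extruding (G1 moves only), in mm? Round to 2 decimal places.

71.00 mm

Sum the Euclidean lengths of each G1 segment: total = 71.00 mm.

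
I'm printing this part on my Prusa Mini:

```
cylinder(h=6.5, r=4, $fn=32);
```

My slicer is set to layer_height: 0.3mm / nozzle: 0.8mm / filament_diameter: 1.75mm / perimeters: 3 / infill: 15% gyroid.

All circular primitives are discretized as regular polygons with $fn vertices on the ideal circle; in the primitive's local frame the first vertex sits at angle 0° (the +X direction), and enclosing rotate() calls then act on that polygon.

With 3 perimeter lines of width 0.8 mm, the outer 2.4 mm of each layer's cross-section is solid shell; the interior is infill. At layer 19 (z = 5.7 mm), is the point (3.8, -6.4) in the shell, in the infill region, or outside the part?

outside

At z = 5.7 mm: the r=4 cylinder gives a regular 32-gon of circumradius 4 (constant along its height). Overall, the cross-section is a single solid region. The nearest boundary edge runs (1.53, -3.70)→(2.22, -3.33); distance from the point to it = 3.45 mm. The point is not inside any of the regions above, so it lies outside the cross-section (3.45 mm from the nearest boundary).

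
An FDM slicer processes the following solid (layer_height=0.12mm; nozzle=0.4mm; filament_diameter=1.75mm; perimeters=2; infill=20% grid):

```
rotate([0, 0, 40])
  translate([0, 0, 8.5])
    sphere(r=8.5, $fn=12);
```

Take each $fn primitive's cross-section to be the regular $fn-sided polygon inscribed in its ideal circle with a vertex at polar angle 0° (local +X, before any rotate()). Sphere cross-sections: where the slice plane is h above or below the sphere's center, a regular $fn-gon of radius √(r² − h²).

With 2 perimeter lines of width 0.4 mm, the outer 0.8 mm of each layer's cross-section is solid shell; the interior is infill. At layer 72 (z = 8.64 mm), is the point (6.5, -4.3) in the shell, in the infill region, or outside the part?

shell

At z = 8.64 mm: the r=8.5 sphere slices to a regular 12-gon of circumradius 8.499 (√(r²−h²) with h=0.14 from center); (whole slice rotated 40° about Z — lengths, areas and connectivity unchanged). Overall, the cross-section is a single solid region. Undo the 40° rotation: the query point maps to (2.215, -7.472) in the un-rotated model frame. The nearest boundary edge runs (-0.00, -8.50)→(4.25, -7.36); distance from the point to it = 0.42 mm. The point is inside the cross-section, 0.42 mm from the nearest boundary — within the 0.8 mm shell band (2 × 0.4).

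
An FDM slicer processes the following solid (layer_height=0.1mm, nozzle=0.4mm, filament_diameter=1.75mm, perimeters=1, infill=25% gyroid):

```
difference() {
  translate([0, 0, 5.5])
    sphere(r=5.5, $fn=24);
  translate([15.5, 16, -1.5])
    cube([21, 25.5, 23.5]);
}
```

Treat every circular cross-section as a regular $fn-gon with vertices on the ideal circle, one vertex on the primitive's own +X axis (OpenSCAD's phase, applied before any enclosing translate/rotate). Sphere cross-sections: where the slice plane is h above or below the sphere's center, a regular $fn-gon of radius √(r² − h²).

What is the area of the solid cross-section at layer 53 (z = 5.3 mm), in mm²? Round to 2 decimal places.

93.83 mm²

At z = 5.3 mm: the r=5.5 sphere slices to a regular 24-gon of circumradius 5.496 (√(r²−h²) with h=0.2 from center) (area = (24/2)·5.496²·sin(360°/24) = 93.83 mm²); the 21×25.5 cube at (15.5, 16) contributes its full rectangle (area 535.50 mm²); After the difference (first − rest): starting from the r=5.5 sphere (93.83 mm²), the 21×25.5 cube at (15.5, 16) misses the remaining region (no effect) — area = 93.83 mm². Overall, the cross-section is a single solid region. Net area = 93.83 mm².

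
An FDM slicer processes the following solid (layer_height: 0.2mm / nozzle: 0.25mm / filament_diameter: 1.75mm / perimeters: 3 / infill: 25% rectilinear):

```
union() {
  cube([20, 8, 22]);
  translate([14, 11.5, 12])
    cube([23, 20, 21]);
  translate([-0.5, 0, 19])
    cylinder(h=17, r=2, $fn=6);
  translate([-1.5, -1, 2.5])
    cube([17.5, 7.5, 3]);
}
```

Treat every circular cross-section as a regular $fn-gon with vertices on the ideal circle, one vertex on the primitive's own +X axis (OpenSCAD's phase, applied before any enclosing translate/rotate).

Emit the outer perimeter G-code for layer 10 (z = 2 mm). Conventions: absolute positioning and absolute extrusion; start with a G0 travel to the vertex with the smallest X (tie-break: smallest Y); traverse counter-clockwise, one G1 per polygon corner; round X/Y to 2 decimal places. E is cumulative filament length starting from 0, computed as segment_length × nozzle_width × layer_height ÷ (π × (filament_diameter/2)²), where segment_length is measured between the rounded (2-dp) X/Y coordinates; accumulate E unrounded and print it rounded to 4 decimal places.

G0 X0.00 Y0.00 Z2.00
G1 X20.00 Y0.00 E0.4158
G1 X20.00 Y8.00 E0.5821
G1 X0.00 Y8.00 E0.9978
G1 X0.00 Y0.00 E1.1641

At z = 2 mm: the cube (footprint 20×8) is included at this height; the cube at (14, 11.5) does not reach this height (z outside [12, 33]); the cylinder at (-0.5, 0) is absent (z outside [19, 36]); the cube at (-1.5, -1) is absent (z outside [2.5, 5.5]); Taking the union: only the 20×8 cube is present, so the union is just that shape — 1 connected region. The outline is a single polygon with 4 vertices. Extrusion per mm of travel: 0.25 × 0.2 / (π × 0.875²) = 0.020788. Accumulating E over each segment gives final E = 1.1641.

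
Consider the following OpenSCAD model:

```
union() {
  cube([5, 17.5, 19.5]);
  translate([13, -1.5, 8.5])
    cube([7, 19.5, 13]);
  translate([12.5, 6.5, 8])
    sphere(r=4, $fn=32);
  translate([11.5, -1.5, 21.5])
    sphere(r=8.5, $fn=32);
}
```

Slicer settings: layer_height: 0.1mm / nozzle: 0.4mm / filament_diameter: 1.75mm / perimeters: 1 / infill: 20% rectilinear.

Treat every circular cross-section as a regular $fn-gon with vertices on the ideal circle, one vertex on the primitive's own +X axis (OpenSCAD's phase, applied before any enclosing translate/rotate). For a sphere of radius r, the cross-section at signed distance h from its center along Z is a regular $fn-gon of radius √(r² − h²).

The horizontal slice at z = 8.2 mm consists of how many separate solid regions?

At z = 8.2 mm: the cube (footprint 5×17.5) is included at this height; the cube at (13, -1.5) does not reach this height (z outside [8.5, 21.5]); the r=4 sphere at (12.5, 6.5) slices to a regular 32-gon of circumradius 3.995 (√(r²−h²) with h=0.2 from center); the sphere at (11.5, -1.5) is not intersected at this z (|z−center|=13.300 > r=8.5); Merging all regions: the 2 present regions are separate (no shared area or edge), so areas and boundary lengths simply add and each stays a separate island — 2 connected regions. The result has 2 disconnected regions.

2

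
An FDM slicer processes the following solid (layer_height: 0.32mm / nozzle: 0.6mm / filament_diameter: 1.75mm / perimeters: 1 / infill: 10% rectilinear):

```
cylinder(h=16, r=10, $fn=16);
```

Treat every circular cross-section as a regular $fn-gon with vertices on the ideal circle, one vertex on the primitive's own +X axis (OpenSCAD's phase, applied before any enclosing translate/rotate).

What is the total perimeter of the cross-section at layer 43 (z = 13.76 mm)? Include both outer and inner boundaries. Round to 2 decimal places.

62.43 mm

At z = 13.76 mm: the cylinder: section is a regular 16-gon, circumradius r=10 (perimeter = 2·16·10.000·sin(180°/16) = 62.43 mm). Overall, the cross-section is a single solid region. Total boundary length (outer) = 62.43 mm.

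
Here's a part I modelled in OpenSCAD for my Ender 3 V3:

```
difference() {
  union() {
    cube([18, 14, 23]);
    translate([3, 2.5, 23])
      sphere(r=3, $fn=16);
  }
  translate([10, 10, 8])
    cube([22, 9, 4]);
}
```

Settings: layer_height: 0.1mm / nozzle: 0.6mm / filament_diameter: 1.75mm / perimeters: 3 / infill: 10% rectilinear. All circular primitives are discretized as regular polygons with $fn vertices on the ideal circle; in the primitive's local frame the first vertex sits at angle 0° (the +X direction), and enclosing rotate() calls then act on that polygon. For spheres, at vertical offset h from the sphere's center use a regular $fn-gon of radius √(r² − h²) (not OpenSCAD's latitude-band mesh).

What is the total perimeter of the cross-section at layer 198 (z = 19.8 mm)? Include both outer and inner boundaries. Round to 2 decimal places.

At z = 19.8 mm: the cube is present — its section is the full 18×14 rectangle (perimeter 64.00 mm); the sphere at (3, 2.5) is absent (|z−center|=3.200 > r=3); Combining (union): only the 18×14 cube is present, so the union is just that shape — boundary = 64.00 mm; the cube at (10, 10) is absent (z outside [8, 12]); Taking the first minus the rest: none of the subtracted shapes is present at this height, so the result so far is unchanged — boundary = 64.00 mm. Overall, the cross-section is a single solid region. Total boundary length (outer) = 64.00 mm.

64.00 mm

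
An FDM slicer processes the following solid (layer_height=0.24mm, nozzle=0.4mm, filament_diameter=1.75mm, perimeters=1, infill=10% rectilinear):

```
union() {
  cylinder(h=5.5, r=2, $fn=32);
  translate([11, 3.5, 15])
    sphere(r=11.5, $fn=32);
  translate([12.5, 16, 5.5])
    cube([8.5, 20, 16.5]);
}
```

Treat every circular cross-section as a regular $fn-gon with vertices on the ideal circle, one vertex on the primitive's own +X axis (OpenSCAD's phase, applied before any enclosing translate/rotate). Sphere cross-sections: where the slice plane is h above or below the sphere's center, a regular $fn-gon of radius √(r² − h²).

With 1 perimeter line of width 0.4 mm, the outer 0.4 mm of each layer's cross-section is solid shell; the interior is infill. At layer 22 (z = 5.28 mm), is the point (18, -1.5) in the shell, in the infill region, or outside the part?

At z = 5.28 mm: the cylinder: section is a regular 32-gon, circumradius r=2; the r=11.5 sphere at (11, 3.5) contributes a regular 32-gon of circumradius √(11.5²−9.72²) = 6.146; the cube at (12.5, 16) is not intersected at this z (z outside [5.5, 22]); Taking the union: the 2 present regions are separate (no shared area or edge), so areas and boundary lengths simply add and each stays a separate island — 2 connected regions. Overall, the cross-section has 2 separate islands. The nearest boundary edge runs (16.11, 0.09)→(15.35, -0.85); distance from the point to it = 2.47 mm. The point is not inside any of the regions above, so it lies outside the cross-section (2.47 mm from the nearest boundary).

outside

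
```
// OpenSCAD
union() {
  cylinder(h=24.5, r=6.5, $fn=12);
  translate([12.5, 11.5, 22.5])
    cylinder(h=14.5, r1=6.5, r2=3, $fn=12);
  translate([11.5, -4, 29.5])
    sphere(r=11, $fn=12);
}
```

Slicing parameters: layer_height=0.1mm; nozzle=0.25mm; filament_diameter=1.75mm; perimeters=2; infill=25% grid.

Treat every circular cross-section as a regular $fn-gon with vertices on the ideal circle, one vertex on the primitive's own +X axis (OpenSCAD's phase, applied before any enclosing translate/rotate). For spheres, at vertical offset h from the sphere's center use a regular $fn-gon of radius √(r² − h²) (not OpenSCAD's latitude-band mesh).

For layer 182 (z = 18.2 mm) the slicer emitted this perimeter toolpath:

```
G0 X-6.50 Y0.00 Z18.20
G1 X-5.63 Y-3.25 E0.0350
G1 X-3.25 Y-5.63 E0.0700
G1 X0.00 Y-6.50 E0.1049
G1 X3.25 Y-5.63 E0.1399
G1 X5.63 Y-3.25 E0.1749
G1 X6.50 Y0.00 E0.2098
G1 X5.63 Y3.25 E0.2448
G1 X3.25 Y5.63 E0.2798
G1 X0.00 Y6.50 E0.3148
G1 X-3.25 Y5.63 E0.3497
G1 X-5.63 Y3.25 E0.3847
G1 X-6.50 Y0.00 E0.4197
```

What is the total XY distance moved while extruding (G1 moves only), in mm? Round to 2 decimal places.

Sum the Euclidean lengths of each G1 segment: total = 40.38 mm.

40.38 mm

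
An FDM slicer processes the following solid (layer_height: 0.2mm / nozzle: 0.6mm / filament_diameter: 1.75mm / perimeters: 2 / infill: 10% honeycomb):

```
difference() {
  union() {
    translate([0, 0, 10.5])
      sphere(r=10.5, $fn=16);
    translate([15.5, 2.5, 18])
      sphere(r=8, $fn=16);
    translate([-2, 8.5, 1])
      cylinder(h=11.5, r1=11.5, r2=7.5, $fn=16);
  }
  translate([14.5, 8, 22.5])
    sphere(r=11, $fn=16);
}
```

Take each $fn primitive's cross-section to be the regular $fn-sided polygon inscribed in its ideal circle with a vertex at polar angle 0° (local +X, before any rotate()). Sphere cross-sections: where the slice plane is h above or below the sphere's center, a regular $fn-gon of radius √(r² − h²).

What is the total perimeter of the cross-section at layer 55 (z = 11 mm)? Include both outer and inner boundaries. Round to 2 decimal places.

At z = 11 mm: the r=10.5 sphere contributes a regular 16-gon of circumradius √(10.5²−0.5²) = 10.488 (perimeter = 2·16·10.488·sin(180°/16) = 65.48 mm); the sphere at (15.5, 2.5): section is a regular 16-gon, circumradius = √(r²−h²) = √(8²−7²) = 3.873 (perimeter = 2·16·3.873·sin(180°/16) = 24.18 mm); the cone at (-2, 8.5) contributes a regular 16-gon of circumradius 8.022 (interpolated between r1=11.5 and r2=7.5 at t=0.870) (perimeter = 2·16·8.022·sin(180°/16) = 50.08 mm); Combining (union): the regions partially overlap (shared area 106.57 mm²), so the edge portions inside another operand are dropped and the merged outline is re-measured after clipping — boundary = 100.91 mm; the sphere at (14.5, 8) does not reach this height (|z−center|=11.500 > r=11); After the difference (first − rest): none of the subtracted shapes is present at this height, so the result so far is unchanged — boundary = 100.91 mm. Overall, the cross-section has 2 separate islands. Total boundary length (outer) = 100.91 mm.

100.91 mm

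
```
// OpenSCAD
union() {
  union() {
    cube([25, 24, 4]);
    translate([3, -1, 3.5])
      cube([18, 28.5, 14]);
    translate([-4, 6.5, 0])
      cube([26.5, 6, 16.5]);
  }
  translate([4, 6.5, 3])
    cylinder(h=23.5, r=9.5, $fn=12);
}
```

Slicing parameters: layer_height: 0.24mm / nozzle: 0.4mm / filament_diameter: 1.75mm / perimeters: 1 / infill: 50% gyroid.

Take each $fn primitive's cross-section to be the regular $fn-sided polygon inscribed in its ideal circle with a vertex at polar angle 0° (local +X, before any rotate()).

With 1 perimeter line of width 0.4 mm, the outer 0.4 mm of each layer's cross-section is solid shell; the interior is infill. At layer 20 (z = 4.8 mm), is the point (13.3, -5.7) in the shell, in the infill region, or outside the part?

outside

At z = 4.8 mm: the cube is absent (z outside [0, 4]); the 18×28.5 cube at (3, -1) contributes its full rectangle; the cube at (-4, 6.5) is present — its section is the full 26.5×6 rectangle; Merging all regions: the regions partially overlap (shared area 108.00 mm²), so overlapping operands fuse into one piece — 1 connected region; the cylinder at (4, 6.5): section is a regular 12-gon, circumradius r=9.5; Combining (union): the regions partially overlap (shared area 186.98 mm²), so overlapping operands fuse into one piece — 1 connected region. Overall, the cross-section is a single solid region. The nearest boundary edge runs (21.00, -1.00)→(9.48, -1.00); distance from the point to it = 4.70 mm. The point is not inside any of the regions above, so it lies outside the cross-section (4.70 mm from the nearest boundary).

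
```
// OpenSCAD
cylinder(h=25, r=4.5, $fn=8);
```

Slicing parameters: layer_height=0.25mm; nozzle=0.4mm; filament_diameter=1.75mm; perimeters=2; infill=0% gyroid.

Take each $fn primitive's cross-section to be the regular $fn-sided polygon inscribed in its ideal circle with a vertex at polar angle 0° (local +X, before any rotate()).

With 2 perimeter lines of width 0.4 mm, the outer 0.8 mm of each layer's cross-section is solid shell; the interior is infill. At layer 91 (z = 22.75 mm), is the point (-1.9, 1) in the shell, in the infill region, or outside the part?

At z = 22.75 mm: the cylinder: section is a regular 8-gon, circumradius r=4.5. Overall, the cross-section is a single solid region. The nearest boundary edge runs (-3.18, 3.18)→(-4.50, 0.00); distance from the point to it = 2.02 mm. The point is inside the cross-section and 2.02 mm from the nearest boundary — more than the 0.8 mm shell width (2 × 0.4), so it's in the infill interior.

infill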